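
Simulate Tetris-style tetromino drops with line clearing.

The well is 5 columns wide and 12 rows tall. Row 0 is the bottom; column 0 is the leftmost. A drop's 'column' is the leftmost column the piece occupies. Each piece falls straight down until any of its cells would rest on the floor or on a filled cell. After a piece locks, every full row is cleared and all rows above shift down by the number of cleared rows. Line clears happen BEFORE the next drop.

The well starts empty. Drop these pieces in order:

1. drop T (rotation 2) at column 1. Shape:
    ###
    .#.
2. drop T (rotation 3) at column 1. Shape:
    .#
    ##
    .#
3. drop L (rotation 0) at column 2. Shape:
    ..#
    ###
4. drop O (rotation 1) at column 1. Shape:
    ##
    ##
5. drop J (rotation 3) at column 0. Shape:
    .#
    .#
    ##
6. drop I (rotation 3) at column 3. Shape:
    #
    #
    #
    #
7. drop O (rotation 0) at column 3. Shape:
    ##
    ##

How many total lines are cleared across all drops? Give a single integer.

Answer: 0

Derivation:
Drop 1: T rot2 at col 1 lands with bottom-row=0; cleared 0 line(s) (total 0); column heights now [0 2 2 2 0], max=2
Drop 2: T rot3 at col 1 lands with bottom-row=2; cleared 0 line(s) (total 0); column heights now [0 4 5 2 0], max=5
Drop 3: L rot0 at col 2 lands with bottom-row=5; cleared 0 line(s) (total 0); column heights now [0 4 6 6 7], max=7
Drop 4: O rot1 at col 1 lands with bottom-row=6; cleared 0 line(s) (total 0); column heights now [0 8 8 6 7], max=8
Drop 5: J rot3 at col 0 lands with bottom-row=8; cleared 0 line(s) (total 0); column heights now [9 11 8 6 7], max=11
Drop 6: I rot3 at col 3 lands with bottom-row=6; cleared 0 line(s) (total 0); column heights now [9 11 8 10 7], max=11
Drop 7: O rot0 at col 3 lands with bottom-row=10; cleared 0 line(s) (total 0); column heights now [9 11 8 12 12], max=12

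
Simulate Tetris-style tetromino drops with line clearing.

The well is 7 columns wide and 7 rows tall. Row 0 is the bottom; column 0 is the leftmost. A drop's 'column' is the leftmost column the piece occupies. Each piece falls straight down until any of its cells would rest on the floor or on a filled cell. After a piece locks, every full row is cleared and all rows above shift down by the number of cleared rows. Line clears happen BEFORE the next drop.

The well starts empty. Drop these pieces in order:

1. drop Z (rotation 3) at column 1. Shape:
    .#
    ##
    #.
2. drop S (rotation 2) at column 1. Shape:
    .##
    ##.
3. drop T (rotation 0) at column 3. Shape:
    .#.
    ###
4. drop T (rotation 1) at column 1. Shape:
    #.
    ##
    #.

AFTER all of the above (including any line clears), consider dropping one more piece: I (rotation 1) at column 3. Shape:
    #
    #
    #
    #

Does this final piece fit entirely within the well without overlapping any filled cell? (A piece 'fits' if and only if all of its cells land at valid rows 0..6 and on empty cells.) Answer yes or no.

Drop 1: Z rot3 at col 1 lands with bottom-row=0; cleared 0 line(s) (total 0); column heights now [0 2 3 0 0 0 0], max=3
Drop 2: S rot2 at col 1 lands with bottom-row=3; cleared 0 line(s) (total 0); column heights now [0 4 5 5 0 0 0], max=5
Drop 3: T rot0 at col 3 lands with bottom-row=5; cleared 0 line(s) (total 0); column heights now [0 4 5 6 7 6 0], max=7
Drop 4: T rot1 at col 1 lands with bottom-row=4; cleared 0 line(s) (total 0); column heights now [0 7 6 6 7 6 0], max=7
Test piece I rot1 at col 3 (width 1): heights before test = [0 7 6 6 7 6 0]; fits = False

Answer: no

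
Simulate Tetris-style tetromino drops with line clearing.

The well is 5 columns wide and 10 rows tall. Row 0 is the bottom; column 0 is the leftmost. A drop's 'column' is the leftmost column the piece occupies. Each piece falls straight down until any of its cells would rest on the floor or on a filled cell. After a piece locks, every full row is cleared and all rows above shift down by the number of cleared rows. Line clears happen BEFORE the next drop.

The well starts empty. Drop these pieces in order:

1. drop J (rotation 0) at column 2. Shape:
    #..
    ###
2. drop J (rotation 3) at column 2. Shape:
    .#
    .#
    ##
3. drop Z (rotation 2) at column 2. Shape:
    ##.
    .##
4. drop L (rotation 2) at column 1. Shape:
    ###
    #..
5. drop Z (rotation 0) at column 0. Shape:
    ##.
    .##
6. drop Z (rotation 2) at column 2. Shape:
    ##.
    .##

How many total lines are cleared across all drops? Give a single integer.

Drop 1: J rot0 at col 2 lands with bottom-row=0; cleared 0 line(s) (total 0); column heights now [0 0 2 1 1], max=2
Drop 2: J rot3 at col 2 lands with bottom-row=2; cleared 0 line(s) (total 0); column heights now [0 0 3 5 1], max=5
Drop 3: Z rot2 at col 2 lands with bottom-row=5; cleared 0 line(s) (total 0); column heights now [0 0 7 7 6], max=7
Drop 4: L rot2 at col 1 lands with bottom-row=6; cleared 0 line(s) (total 0); column heights now [0 8 8 8 6], max=8
Drop 5: Z rot0 at col 0 lands with bottom-row=8; cleared 0 line(s) (total 0); column heights now [10 10 9 8 6], max=10
Drop 6: Z rot2 at col 2 lands with bottom-row=8; cleared 0 line(s) (total 0); column heights now [10 10 10 10 9], max=10

Answer: 0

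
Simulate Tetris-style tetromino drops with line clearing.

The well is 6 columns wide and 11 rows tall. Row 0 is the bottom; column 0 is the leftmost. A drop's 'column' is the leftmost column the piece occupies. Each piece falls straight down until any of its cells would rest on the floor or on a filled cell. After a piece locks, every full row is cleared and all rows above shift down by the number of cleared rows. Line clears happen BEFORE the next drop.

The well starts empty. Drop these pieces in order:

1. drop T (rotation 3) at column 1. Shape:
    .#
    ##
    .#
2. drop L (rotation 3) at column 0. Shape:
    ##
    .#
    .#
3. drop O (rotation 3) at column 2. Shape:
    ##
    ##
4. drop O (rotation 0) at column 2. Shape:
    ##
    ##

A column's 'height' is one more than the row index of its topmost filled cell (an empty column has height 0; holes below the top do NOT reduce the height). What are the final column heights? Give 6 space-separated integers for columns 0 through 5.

Drop 1: T rot3 at col 1 lands with bottom-row=0; cleared 0 line(s) (total 0); column heights now [0 2 3 0 0 0], max=3
Drop 2: L rot3 at col 0 lands with bottom-row=2; cleared 0 line(s) (total 0); column heights now [5 5 3 0 0 0], max=5
Drop 3: O rot3 at col 2 lands with bottom-row=3; cleared 0 line(s) (total 0); column heights now [5 5 5 5 0 0], max=5
Drop 4: O rot0 at col 2 lands with bottom-row=5; cleared 0 line(s) (total 0); column heights now [5 5 7 7 0 0], max=7

Answer: 5 5 7 7 0 0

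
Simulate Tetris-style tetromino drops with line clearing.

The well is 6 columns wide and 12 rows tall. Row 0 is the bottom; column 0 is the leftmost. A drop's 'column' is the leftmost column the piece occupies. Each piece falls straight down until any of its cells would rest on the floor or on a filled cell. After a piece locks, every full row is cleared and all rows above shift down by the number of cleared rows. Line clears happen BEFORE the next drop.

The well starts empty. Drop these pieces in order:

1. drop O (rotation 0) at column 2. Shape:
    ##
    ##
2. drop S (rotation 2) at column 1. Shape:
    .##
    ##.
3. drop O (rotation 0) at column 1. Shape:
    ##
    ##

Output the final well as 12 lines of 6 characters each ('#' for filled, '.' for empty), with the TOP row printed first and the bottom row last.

Drop 1: O rot0 at col 2 lands with bottom-row=0; cleared 0 line(s) (total 0); column heights now [0 0 2 2 0 0], max=2
Drop 2: S rot2 at col 1 lands with bottom-row=2; cleared 0 line(s) (total 0); column heights now [0 3 4 4 0 0], max=4
Drop 3: O rot0 at col 1 lands with bottom-row=4; cleared 0 line(s) (total 0); column heights now [0 6 6 4 0 0], max=6

Answer: ......
......
......
......
......
......
.##...
.##...
..##..
.##...
..##..
..##..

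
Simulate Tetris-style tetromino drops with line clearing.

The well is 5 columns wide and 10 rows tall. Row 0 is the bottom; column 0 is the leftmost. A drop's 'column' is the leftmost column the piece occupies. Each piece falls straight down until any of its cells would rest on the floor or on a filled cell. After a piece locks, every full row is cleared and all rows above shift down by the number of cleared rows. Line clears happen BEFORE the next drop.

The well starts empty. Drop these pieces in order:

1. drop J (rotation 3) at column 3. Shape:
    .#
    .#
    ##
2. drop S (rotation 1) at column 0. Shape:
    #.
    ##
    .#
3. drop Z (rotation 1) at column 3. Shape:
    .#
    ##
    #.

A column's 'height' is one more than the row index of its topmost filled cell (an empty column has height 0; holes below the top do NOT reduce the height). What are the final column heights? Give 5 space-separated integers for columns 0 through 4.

Drop 1: J rot3 at col 3 lands with bottom-row=0; cleared 0 line(s) (total 0); column heights now [0 0 0 1 3], max=3
Drop 2: S rot1 at col 0 lands with bottom-row=0; cleared 0 line(s) (total 0); column heights now [3 2 0 1 3], max=3
Drop 3: Z rot1 at col 3 lands with bottom-row=2; cleared 0 line(s) (total 0); column heights now [3 2 0 4 5], max=5

Answer: 3 2 0 4 5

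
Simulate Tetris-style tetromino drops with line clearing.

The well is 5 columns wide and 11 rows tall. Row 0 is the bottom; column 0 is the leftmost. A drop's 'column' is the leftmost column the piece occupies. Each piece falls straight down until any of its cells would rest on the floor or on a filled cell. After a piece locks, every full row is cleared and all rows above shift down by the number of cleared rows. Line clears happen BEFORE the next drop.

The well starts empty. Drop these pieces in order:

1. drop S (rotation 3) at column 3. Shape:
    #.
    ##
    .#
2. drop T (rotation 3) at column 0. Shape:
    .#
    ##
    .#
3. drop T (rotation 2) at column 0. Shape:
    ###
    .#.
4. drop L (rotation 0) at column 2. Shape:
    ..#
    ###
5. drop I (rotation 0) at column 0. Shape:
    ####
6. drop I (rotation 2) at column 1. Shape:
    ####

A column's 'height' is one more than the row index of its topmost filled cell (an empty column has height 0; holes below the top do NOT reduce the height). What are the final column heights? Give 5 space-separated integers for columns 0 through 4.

Drop 1: S rot3 at col 3 lands with bottom-row=0; cleared 0 line(s) (total 0); column heights now [0 0 0 3 2], max=3
Drop 2: T rot3 at col 0 lands with bottom-row=0; cleared 0 line(s) (total 0); column heights now [2 3 0 3 2], max=3
Drop 3: T rot2 at col 0 lands with bottom-row=3; cleared 0 line(s) (total 0); column heights now [5 5 5 3 2], max=5
Drop 4: L rot0 at col 2 lands with bottom-row=5; cleared 0 line(s) (total 0); column heights now [5 5 6 6 7], max=7
Drop 5: I rot0 at col 0 lands with bottom-row=6; cleared 1 line(s) (total 1); column heights now [5 5 6 6 6], max=6
Drop 6: I rot2 at col 1 lands with bottom-row=6; cleared 0 line(s) (total 1); column heights now [5 7 7 7 7], max=7

Answer: 5 7 7 7 7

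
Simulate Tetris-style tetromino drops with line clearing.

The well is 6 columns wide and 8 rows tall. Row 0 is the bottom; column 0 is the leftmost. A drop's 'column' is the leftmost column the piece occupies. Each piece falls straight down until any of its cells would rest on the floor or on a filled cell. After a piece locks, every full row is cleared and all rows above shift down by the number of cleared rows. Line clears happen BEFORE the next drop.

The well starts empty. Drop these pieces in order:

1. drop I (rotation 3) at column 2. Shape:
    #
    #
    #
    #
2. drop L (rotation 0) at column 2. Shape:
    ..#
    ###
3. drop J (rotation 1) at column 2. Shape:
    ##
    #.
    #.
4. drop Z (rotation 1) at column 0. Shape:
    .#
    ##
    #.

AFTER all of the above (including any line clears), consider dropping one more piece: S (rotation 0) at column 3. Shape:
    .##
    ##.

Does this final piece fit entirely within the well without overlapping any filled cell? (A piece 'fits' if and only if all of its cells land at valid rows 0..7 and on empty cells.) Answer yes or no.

Answer: no

Derivation:
Drop 1: I rot3 at col 2 lands with bottom-row=0; cleared 0 line(s) (total 0); column heights now [0 0 4 0 0 0], max=4
Drop 2: L rot0 at col 2 lands with bottom-row=4; cleared 0 line(s) (total 0); column heights now [0 0 5 5 6 0], max=6
Drop 3: J rot1 at col 2 lands with bottom-row=5; cleared 0 line(s) (total 0); column heights now [0 0 8 8 6 0], max=8
Drop 4: Z rot1 at col 0 lands with bottom-row=0; cleared 0 line(s) (total 0); column heights now [2 3 8 8 6 0], max=8
Test piece S rot0 at col 3 (width 3): heights before test = [2 3 8 8 6 0]; fits = False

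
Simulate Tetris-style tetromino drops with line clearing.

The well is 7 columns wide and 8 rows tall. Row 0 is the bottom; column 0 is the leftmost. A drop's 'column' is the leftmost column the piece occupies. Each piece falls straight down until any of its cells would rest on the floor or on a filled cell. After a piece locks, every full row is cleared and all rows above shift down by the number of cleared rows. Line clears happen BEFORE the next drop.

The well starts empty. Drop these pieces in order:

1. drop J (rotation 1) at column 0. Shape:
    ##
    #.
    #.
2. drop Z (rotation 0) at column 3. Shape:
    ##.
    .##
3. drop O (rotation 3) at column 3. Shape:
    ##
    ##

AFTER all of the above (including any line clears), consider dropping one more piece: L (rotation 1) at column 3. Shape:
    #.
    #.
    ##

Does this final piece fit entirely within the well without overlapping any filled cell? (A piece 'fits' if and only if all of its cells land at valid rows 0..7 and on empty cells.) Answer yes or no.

Answer: yes

Derivation:
Drop 1: J rot1 at col 0 lands with bottom-row=0; cleared 0 line(s) (total 0); column heights now [3 3 0 0 0 0 0], max=3
Drop 2: Z rot0 at col 3 lands with bottom-row=0; cleared 0 line(s) (total 0); column heights now [3 3 0 2 2 1 0], max=3
Drop 3: O rot3 at col 3 lands with bottom-row=2; cleared 0 line(s) (total 0); column heights now [3 3 0 4 4 1 0], max=4
Test piece L rot1 at col 3 (width 2): heights before test = [3 3 0 4 4 1 0]; fits = True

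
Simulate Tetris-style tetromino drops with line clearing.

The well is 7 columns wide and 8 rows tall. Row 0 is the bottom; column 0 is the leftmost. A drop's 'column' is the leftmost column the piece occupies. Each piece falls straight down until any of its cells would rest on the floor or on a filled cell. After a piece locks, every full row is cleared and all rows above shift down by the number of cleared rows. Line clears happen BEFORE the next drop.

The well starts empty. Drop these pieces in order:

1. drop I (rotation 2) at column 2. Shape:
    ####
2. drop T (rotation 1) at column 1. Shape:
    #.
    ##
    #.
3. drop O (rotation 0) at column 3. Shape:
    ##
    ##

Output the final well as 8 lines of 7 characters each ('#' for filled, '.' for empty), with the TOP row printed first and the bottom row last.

Answer: .......
.......
.......
.......
.......
.#.##..
.####..
.#####.

Derivation:
Drop 1: I rot2 at col 2 lands with bottom-row=0; cleared 0 line(s) (total 0); column heights now [0 0 1 1 1 1 0], max=1
Drop 2: T rot1 at col 1 lands with bottom-row=0; cleared 0 line(s) (total 0); column heights now [0 3 2 1 1 1 0], max=3
Drop 3: O rot0 at col 3 lands with bottom-row=1; cleared 0 line(s) (total 0); column heights now [0 3 2 3 3 1 0], max=3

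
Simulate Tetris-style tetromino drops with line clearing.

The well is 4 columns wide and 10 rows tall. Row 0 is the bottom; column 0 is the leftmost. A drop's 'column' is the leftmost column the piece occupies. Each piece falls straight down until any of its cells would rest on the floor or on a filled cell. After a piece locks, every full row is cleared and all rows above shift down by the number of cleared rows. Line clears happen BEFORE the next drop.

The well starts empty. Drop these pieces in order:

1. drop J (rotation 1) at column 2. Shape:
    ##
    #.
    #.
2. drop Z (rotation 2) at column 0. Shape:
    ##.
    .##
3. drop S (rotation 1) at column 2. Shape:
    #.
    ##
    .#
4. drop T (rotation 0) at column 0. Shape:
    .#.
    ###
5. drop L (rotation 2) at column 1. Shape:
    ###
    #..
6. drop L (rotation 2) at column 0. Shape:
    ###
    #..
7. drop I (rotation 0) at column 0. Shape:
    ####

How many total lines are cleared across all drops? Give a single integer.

Drop 1: J rot1 at col 2 lands with bottom-row=0; cleared 0 line(s) (total 0); column heights now [0 0 3 3], max=3
Drop 2: Z rot2 at col 0 lands with bottom-row=3; cleared 0 line(s) (total 0); column heights now [5 5 4 3], max=5
Drop 3: S rot1 at col 2 lands with bottom-row=3; cleared 1 line(s) (total 1); column heights now [0 4 5 4], max=5
Drop 4: T rot0 at col 0 lands with bottom-row=5; cleared 0 line(s) (total 1); column heights now [6 7 6 4], max=7
Drop 5: L rot2 at col 1 lands with bottom-row=7; cleared 0 line(s) (total 1); column heights now [6 9 9 9], max=9
Drop 6: L rot2 at col 0 lands with bottom-row=8; cleared 1 line(s) (total 2); column heights now [9 9 9 4], max=9
Drop 7: I rot0 at col 0 lands with bottom-row=9; cleared 1 line(s) (total 3); column heights now [9 9 9 4], max=9

Answer: 3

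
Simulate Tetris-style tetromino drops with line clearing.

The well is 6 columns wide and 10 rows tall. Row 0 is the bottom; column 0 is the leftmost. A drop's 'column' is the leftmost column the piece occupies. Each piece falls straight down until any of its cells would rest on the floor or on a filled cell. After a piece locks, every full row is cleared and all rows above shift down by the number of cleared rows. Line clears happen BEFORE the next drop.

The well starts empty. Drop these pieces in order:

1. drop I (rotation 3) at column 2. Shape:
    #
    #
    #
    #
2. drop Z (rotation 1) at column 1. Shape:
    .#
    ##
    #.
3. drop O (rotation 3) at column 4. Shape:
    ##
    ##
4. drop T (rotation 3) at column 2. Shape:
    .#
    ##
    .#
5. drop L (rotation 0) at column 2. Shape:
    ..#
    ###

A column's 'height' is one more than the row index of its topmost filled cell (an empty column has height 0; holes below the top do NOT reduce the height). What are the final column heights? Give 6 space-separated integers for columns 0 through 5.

Drop 1: I rot3 at col 2 lands with bottom-row=0; cleared 0 line(s) (total 0); column heights now [0 0 4 0 0 0], max=4
Drop 2: Z rot1 at col 1 lands with bottom-row=3; cleared 0 line(s) (total 0); column heights now [0 5 6 0 0 0], max=6
Drop 3: O rot3 at col 4 lands with bottom-row=0; cleared 0 line(s) (total 0); column heights now [0 5 6 0 2 2], max=6
Drop 4: T rot3 at col 2 lands with bottom-row=5; cleared 0 line(s) (total 0); column heights now [0 5 7 8 2 2], max=8
Drop 5: L rot0 at col 2 lands with bottom-row=8; cleared 0 line(s) (total 0); column heights now [0 5 9 9 10 2], max=10

Answer: 0 5 9 9 10 2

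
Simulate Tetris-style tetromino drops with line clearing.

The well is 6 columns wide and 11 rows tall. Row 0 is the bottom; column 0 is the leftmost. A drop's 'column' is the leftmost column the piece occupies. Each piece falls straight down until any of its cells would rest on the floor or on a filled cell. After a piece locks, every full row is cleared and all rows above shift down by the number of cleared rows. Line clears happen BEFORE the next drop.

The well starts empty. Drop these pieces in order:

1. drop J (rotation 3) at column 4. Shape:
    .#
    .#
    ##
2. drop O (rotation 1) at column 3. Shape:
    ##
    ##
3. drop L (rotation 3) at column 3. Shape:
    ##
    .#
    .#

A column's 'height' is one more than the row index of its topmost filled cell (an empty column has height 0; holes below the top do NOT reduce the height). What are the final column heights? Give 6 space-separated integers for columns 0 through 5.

Answer: 0 0 0 6 6 3

Derivation:
Drop 1: J rot3 at col 4 lands with bottom-row=0; cleared 0 line(s) (total 0); column heights now [0 0 0 0 1 3], max=3
Drop 2: O rot1 at col 3 lands with bottom-row=1; cleared 0 line(s) (total 0); column heights now [0 0 0 3 3 3], max=3
Drop 3: L rot3 at col 3 lands with bottom-row=3; cleared 0 line(s) (total 0); column heights now [0 0 0 6 6 3], max=6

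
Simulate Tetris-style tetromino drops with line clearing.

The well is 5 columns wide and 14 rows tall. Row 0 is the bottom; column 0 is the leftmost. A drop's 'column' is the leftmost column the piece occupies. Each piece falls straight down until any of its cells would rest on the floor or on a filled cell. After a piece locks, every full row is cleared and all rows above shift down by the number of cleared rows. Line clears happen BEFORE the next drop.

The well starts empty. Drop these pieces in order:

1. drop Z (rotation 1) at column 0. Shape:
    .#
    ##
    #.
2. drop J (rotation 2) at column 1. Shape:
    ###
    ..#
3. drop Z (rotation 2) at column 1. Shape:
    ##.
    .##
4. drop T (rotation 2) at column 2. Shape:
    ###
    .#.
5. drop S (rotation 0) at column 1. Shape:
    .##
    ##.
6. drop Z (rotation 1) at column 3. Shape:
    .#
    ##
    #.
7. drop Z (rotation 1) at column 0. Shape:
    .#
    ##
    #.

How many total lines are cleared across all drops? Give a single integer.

Answer: 0

Derivation:
Drop 1: Z rot1 at col 0 lands with bottom-row=0; cleared 0 line(s) (total 0); column heights now [2 3 0 0 0], max=3
Drop 2: J rot2 at col 1 lands with bottom-row=2; cleared 0 line(s) (total 0); column heights now [2 4 4 4 0], max=4
Drop 3: Z rot2 at col 1 lands with bottom-row=4; cleared 0 line(s) (total 0); column heights now [2 6 6 5 0], max=6
Drop 4: T rot2 at col 2 lands with bottom-row=5; cleared 0 line(s) (total 0); column heights now [2 6 7 7 7], max=7
Drop 5: S rot0 at col 1 lands with bottom-row=7; cleared 0 line(s) (total 0); column heights now [2 8 9 9 7], max=9
Drop 6: Z rot1 at col 3 lands with bottom-row=9; cleared 0 line(s) (total 0); column heights now [2 8 9 11 12], max=12
Drop 7: Z rot1 at col 0 lands with bottom-row=7; cleared 0 line(s) (total 0); column heights now [9 10 9 11 12], max=12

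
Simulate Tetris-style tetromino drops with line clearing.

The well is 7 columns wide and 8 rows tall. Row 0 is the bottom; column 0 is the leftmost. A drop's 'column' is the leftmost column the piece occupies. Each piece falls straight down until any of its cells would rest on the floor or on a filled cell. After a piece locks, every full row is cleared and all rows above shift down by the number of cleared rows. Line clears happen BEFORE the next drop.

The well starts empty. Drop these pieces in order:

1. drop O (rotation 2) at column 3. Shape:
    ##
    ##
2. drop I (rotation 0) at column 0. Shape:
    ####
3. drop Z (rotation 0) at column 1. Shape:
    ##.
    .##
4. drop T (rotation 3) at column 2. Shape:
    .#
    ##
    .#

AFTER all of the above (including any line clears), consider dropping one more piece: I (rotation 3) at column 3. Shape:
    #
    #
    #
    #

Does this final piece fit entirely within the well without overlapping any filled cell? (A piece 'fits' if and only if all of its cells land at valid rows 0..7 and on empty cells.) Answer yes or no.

Answer: no

Derivation:
Drop 1: O rot2 at col 3 lands with bottom-row=0; cleared 0 line(s) (total 0); column heights now [0 0 0 2 2 0 0], max=2
Drop 2: I rot0 at col 0 lands with bottom-row=2; cleared 0 line(s) (total 0); column heights now [3 3 3 3 2 0 0], max=3
Drop 3: Z rot0 at col 1 lands with bottom-row=3; cleared 0 line(s) (total 0); column heights now [3 5 5 4 2 0 0], max=5
Drop 4: T rot3 at col 2 lands with bottom-row=4; cleared 0 line(s) (total 0); column heights now [3 5 6 7 2 0 0], max=7
Test piece I rot3 at col 3 (width 1): heights before test = [3 5 6 7 2 0 0]; fits = False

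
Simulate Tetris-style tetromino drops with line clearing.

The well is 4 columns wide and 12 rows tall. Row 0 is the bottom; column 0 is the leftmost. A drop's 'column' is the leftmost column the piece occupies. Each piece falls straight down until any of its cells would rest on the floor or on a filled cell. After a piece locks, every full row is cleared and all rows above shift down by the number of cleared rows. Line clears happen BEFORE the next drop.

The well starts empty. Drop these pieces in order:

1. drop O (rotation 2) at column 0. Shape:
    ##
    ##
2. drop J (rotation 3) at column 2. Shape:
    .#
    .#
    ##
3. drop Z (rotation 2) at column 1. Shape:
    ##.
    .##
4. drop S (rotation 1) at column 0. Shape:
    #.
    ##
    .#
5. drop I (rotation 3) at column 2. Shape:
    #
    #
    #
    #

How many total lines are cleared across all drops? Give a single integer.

Answer: 1

Derivation:
Drop 1: O rot2 at col 0 lands with bottom-row=0; cleared 0 line(s) (total 0); column heights now [2 2 0 0], max=2
Drop 2: J rot3 at col 2 lands with bottom-row=0; cleared 1 line(s) (total 1); column heights now [1 1 0 2], max=2
Drop 3: Z rot2 at col 1 lands with bottom-row=2; cleared 0 line(s) (total 1); column heights now [1 4 4 3], max=4
Drop 4: S rot1 at col 0 lands with bottom-row=4; cleared 0 line(s) (total 1); column heights now [7 6 4 3], max=7
Drop 5: I rot3 at col 2 lands with bottom-row=4; cleared 0 line(s) (total 1); column heights now [7 6 8 3], max=8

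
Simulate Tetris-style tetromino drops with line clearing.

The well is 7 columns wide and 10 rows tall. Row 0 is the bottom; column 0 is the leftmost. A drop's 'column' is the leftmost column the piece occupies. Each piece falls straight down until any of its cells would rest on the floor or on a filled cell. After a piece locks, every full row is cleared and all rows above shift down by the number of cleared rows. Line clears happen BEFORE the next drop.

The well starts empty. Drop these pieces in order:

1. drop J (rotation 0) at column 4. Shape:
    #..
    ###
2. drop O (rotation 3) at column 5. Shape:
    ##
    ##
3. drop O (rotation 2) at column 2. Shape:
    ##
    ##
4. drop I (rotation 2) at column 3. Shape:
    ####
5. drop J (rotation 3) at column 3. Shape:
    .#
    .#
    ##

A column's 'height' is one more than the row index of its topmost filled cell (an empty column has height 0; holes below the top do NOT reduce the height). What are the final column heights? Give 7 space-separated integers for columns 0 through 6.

Answer: 0 0 2 5 7 4 4

Derivation:
Drop 1: J rot0 at col 4 lands with bottom-row=0; cleared 0 line(s) (total 0); column heights now [0 0 0 0 2 1 1], max=2
Drop 2: O rot3 at col 5 lands with bottom-row=1; cleared 0 line(s) (total 0); column heights now [0 0 0 0 2 3 3], max=3
Drop 3: O rot2 at col 2 lands with bottom-row=0; cleared 0 line(s) (total 0); column heights now [0 0 2 2 2 3 3], max=3
Drop 4: I rot2 at col 3 lands with bottom-row=3; cleared 0 line(s) (total 0); column heights now [0 0 2 4 4 4 4], max=4
Drop 5: J rot3 at col 3 lands with bottom-row=4; cleared 0 line(s) (total 0); column heights now [0 0 2 5 7 4 4], max=7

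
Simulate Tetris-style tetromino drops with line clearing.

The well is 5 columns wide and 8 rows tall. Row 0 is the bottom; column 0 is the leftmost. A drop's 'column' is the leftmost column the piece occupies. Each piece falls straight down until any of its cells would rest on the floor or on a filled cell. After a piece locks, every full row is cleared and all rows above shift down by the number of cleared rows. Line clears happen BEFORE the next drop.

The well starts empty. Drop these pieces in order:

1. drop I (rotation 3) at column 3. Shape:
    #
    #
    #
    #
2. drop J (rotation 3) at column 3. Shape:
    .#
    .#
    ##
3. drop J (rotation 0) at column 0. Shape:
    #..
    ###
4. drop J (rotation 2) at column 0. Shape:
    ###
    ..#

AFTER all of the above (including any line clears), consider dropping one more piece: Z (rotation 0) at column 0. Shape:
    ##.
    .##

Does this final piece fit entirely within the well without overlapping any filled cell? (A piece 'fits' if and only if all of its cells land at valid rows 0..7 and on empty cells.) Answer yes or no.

Answer: yes

Derivation:
Drop 1: I rot3 at col 3 lands with bottom-row=0; cleared 0 line(s) (total 0); column heights now [0 0 0 4 0], max=4
Drop 2: J rot3 at col 3 lands with bottom-row=4; cleared 0 line(s) (total 0); column heights now [0 0 0 5 7], max=7
Drop 3: J rot0 at col 0 lands with bottom-row=0; cleared 0 line(s) (total 0); column heights now [2 1 1 5 7], max=7
Drop 4: J rot2 at col 0 lands with bottom-row=1; cleared 0 line(s) (total 0); column heights now [3 3 3 5 7], max=7
Test piece Z rot0 at col 0 (width 3): heights before test = [3 3 3 5 7]; fits = True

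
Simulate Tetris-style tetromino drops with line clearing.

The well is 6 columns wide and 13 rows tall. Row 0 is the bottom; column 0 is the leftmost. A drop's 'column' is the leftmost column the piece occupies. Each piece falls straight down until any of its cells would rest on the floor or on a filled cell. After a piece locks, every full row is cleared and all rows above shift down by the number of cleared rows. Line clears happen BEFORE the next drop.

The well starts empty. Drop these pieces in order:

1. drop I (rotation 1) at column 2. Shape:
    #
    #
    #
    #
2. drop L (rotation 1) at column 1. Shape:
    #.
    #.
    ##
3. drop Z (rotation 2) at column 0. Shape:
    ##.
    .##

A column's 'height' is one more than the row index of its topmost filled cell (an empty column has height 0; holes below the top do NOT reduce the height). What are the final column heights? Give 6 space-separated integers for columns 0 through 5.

Drop 1: I rot1 at col 2 lands with bottom-row=0; cleared 0 line(s) (total 0); column heights now [0 0 4 0 0 0], max=4
Drop 2: L rot1 at col 1 lands with bottom-row=4; cleared 0 line(s) (total 0); column heights now [0 7 5 0 0 0], max=7
Drop 3: Z rot2 at col 0 lands with bottom-row=7; cleared 0 line(s) (total 0); column heights now [9 9 8 0 0 0], max=9

Answer: 9 9 8 0 0 0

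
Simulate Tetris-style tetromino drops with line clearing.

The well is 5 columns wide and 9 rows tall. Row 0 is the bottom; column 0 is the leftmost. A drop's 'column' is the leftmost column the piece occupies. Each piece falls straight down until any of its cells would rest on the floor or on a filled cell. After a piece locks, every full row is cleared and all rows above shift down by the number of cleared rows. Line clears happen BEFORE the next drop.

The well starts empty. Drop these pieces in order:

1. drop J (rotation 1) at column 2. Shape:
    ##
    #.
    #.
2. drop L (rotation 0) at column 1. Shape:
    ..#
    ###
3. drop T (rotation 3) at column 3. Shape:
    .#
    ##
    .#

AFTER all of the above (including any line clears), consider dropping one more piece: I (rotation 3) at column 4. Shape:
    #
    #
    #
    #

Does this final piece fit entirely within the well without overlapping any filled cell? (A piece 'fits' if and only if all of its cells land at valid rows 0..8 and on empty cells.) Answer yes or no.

Answer: no

Derivation:
Drop 1: J rot1 at col 2 lands with bottom-row=0; cleared 0 line(s) (total 0); column heights now [0 0 3 3 0], max=3
Drop 2: L rot0 at col 1 lands with bottom-row=3; cleared 0 line(s) (total 0); column heights now [0 4 4 5 0], max=5
Drop 3: T rot3 at col 3 lands with bottom-row=4; cleared 0 line(s) (total 0); column heights now [0 4 4 6 7], max=7
Test piece I rot3 at col 4 (width 1): heights before test = [0 4 4 6 7]; fits = False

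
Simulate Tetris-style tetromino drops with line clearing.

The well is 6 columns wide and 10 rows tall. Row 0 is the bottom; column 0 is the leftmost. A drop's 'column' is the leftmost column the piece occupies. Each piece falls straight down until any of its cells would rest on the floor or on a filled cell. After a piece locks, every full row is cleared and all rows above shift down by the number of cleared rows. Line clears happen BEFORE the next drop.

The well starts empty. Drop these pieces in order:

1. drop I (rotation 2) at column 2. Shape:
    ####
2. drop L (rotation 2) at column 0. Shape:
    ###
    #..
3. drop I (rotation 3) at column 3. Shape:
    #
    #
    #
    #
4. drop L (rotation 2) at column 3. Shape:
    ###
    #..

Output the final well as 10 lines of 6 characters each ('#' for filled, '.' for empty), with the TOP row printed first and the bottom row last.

Drop 1: I rot2 at col 2 lands with bottom-row=0; cleared 0 line(s) (total 0); column heights now [0 0 1 1 1 1], max=1
Drop 2: L rot2 at col 0 lands with bottom-row=0; cleared 0 line(s) (total 0); column heights now [2 2 2 1 1 1], max=2
Drop 3: I rot3 at col 3 lands with bottom-row=1; cleared 0 line(s) (total 0); column heights now [2 2 2 5 1 1], max=5
Drop 4: L rot2 at col 3 lands with bottom-row=5; cleared 0 line(s) (total 0); column heights now [2 2 2 7 7 7], max=7

Answer: ......
......
......
...###
...#..
...#..
...#..
...#..
####..
#.####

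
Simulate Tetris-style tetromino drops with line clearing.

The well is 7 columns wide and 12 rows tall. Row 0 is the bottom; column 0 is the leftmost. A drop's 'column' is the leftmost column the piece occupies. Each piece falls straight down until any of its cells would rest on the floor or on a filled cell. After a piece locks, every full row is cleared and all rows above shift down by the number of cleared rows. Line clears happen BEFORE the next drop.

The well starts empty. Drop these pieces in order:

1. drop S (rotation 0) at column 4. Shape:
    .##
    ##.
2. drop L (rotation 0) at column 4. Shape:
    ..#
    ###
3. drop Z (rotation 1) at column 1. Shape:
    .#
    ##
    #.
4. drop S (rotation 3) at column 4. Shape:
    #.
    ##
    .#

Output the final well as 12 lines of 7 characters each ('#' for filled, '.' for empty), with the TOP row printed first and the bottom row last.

Answer: .......
.......
.......
.......
.......
.......
....#..
....##.
.....##
..#.###
.##..##
.#..##.

Derivation:
Drop 1: S rot0 at col 4 lands with bottom-row=0; cleared 0 line(s) (total 0); column heights now [0 0 0 0 1 2 2], max=2
Drop 2: L rot0 at col 4 lands with bottom-row=2; cleared 0 line(s) (total 0); column heights now [0 0 0 0 3 3 4], max=4
Drop 3: Z rot1 at col 1 lands with bottom-row=0; cleared 0 line(s) (total 0); column heights now [0 2 3 0 3 3 4], max=4
Drop 4: S rot3 at col 4 lands with bottom-row=3; cleared 0 line(s) (total 0); column heights now [0 2 3 0 6 5 4], max=6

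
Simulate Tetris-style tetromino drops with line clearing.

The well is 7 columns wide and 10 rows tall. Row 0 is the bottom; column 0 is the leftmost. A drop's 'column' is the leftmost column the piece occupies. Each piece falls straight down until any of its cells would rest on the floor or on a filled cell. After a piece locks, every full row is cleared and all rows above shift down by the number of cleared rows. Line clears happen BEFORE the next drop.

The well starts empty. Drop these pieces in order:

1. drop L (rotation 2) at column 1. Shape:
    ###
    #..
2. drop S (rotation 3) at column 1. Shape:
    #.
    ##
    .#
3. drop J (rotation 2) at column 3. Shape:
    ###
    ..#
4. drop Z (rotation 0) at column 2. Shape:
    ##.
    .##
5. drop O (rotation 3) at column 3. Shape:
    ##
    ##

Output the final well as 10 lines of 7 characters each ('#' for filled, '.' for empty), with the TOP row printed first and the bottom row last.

Answer: .......
.......
.......
...##..
...##..
.###...
.####..
..####.
.###.#.
.#.....

Derivation:
Drop 1: L rot2 at col 1 lands with bottom-row=0; cleared 0 line(s) (total 0); column heights now [0 2 2 2 0 0 0], max=2
Drop 2: S rot3 at col 1 lands with bottom-row=2; cleared 0 line(s) (total 0); column heights now [0 5 4 2 0 0 0], max=5
Drop 3: J rot2 at col 3 lands with bottom-row=1; cleared 0 line(s) (total 0); column heights now [0 5 4 3 3 3 0], max=5
Drop 4: Z rot0 at col 2 lands with bottom-row=3; cleared 0 line(s) (total 0); column heights now [0 5 5 5 4 3 0], max=5
Drop 5: O rot3 at col 3 lands with bottom-row=5; cleared 0 line(s) (total 0); column heights now [0 5 5 7 7 3 0], max=7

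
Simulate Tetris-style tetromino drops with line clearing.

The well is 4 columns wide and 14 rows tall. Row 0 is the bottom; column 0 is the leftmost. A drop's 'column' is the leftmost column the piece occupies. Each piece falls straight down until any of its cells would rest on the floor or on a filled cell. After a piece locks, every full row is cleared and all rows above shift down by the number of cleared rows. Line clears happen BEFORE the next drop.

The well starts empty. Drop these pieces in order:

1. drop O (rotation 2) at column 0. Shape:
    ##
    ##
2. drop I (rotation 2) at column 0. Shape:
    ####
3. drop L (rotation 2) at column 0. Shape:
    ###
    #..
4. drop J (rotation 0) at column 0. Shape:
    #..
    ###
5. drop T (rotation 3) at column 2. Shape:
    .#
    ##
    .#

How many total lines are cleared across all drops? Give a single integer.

Drop 1: O rot2 at col 0 lands with bottom-row=0; cleared 0 line(s) (total 0); column heights now [2 2 0 0], max=2
Drop 2: I rot2 at col 0 lands with bottom-row=2; cleared 1 line(s) (total 1); column heights now [2 2 0 0], max=2
Drop 3: L rot2 at col 0 lands with bottom-row=2; cleared 0 line(s) (total 1); column heights now [4 4 4 0], max=4
Drop 4: J rot0 at col 0 lands with bottom-row=4; cleared 0 line(s) (total 1); column heights now [6 5 5 0], max=6
Drop 5: T rot3 at col 2 lands with bottom-row=4; cleared 1 line(s) (total 2); column heights now [5 4 5 6], max=6

Answer: 2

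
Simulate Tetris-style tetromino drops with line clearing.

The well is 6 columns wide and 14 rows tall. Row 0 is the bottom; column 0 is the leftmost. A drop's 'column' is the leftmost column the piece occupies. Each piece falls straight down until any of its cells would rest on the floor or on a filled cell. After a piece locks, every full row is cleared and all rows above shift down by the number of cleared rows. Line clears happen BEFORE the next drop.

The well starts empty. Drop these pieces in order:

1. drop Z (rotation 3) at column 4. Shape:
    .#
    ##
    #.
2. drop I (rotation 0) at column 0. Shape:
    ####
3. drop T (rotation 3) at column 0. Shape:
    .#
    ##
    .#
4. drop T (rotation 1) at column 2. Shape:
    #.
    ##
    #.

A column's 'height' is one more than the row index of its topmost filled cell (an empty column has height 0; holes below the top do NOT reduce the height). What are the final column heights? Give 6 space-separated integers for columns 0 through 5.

Drop 1: Z rot3 at col 4 lands with bottom-row=0; cleared 0 line(s) (total 0); column heights now [0 0 0 0 2 3], max=3
Drop 2: I rot0 at col 0 lands with bottom-row=0; cleared 0 line(s) (total 0); column heights now [1 1 1 1 2 3], max=3
Drop 3: T rot3 at col 0 lands with bottom-row=1; cleared 0 line(s) (total 0); column heights now [3 4 1 1 2 3], max=4
Drop 4: T rot1 at col 2 lands with bottom-row=1; cleared 0 line(s) (total 0); column heights now [3 4 4 3 2 3], max=4

Answer: 3 4 4 3 2 3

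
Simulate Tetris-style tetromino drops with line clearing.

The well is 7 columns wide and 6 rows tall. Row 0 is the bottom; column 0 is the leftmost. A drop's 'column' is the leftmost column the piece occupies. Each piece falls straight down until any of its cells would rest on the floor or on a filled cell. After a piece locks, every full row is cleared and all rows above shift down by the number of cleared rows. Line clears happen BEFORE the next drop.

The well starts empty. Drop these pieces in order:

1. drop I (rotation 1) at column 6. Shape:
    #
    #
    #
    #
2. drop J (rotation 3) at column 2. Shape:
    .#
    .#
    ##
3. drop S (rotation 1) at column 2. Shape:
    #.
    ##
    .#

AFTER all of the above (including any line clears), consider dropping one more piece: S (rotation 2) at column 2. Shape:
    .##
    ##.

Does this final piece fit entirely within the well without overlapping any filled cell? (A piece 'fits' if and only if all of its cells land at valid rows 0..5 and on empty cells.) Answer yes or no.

Answer: no

Derivation:
Drop 1: I rot1 at col 6 lands with bottom-row=0; cleared 0 line(s) (total 0); column heights now [0 0 0 0 0 0 4], max=4
Drop 2: J rot3 at col 2 lands with bottom-row=0; cleared 0 line(s) (total 0); column heights now [0 0 1 3 0 0 4], max=4
Drop 3: S rot1 at col 2 lands with bottom-row=3; cleared 0 line(s) (total 0); column heights now [0 0 6 5 0 0 4], max=6
Test piece S rot2 at col 2 (width 3): heights before test = [0 0 6 5 0 0 4]; fits = False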